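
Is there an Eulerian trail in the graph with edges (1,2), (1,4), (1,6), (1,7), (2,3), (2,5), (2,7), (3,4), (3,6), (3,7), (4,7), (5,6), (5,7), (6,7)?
Yes (the graph is connected and exactly 2 vertices have odd degree: {4, 5}; any Eulerian path must start and end at those)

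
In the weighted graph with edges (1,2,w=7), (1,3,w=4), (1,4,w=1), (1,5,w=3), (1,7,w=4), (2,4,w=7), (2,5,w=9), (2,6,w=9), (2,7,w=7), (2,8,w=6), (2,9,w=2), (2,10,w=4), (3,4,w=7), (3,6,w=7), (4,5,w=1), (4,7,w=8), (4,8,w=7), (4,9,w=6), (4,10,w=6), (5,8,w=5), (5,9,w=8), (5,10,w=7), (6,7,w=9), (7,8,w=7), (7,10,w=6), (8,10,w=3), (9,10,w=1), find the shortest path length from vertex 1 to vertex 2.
7 (path: 1 -> 2; weights 7 = 7)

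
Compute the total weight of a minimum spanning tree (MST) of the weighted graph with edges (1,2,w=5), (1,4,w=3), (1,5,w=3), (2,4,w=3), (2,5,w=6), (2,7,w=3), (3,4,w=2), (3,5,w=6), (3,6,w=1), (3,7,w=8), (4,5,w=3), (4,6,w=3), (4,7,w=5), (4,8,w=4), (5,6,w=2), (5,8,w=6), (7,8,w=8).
18 (MST edges: (1,4,w=3), (2,4,w=3), (2,7,w=3), (3,4,w=2), (3,6,w=1), (4,8,w=4), (5,6,w=2); sum of weights 3 + 3 + 3 + 2 + 1 + 4 + 2 = 18)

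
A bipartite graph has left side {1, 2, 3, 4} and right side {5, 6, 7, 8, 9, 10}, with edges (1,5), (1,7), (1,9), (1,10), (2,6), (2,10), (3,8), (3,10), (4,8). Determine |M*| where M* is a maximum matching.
4 (matching: (1,9), (2,6), (3,10), (4,8); upper bound min(|L|,|R|) = min(4,6) = 4)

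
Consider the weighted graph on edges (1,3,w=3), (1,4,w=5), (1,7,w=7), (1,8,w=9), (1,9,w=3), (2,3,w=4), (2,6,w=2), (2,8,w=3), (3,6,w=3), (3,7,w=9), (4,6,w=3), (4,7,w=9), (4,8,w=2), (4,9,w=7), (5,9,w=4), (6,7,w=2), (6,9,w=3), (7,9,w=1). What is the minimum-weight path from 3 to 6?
3 (path: 3 -> 6; weights 3 = 3)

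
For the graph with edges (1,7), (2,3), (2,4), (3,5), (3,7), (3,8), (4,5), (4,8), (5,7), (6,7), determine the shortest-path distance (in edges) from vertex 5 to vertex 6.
2 (path: 5 -> 7 -> 6, 2 edges)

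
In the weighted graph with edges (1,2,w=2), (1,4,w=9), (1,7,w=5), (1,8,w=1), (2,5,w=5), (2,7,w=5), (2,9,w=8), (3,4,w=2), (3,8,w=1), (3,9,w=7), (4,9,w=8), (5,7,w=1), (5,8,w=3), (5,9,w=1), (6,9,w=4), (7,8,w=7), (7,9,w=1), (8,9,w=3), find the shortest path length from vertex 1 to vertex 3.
2 (path: 1 -> 8 -> 3; weights 1 + 1 = 2)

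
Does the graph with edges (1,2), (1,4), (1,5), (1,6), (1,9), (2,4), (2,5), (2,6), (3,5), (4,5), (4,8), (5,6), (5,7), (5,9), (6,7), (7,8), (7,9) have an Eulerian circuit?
No (4 vertices have odd degree: {1, 3, 5, 9}; Eulerian circuit requires 0)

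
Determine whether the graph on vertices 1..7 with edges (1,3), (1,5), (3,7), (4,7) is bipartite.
Yes. Partition: {1, 2, 6, 7}, {3, 4, 5}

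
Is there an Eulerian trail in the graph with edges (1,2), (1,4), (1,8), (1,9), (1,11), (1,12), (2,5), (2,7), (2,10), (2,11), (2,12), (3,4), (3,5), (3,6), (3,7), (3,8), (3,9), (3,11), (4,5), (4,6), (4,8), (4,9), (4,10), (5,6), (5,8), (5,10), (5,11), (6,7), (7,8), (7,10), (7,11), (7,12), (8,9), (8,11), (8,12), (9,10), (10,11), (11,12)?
No (6 vertices have odd degree: {3, 4, 5, 7, 9, 12}; Eulerian path requires 0 or 2)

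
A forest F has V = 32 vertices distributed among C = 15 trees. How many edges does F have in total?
17 (Each of the 15 component trees on V_i vertices has V_i - 1 edges; summing gives V - C = 32 - 15 = 17)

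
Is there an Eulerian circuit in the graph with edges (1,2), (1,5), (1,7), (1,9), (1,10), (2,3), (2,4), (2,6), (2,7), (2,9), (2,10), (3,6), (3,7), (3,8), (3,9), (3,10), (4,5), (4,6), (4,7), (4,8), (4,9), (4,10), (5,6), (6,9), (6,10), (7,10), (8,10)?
No (8 vertices have odd degree: {1, 2, 4, 5, 7, 8, 9, 10}; Eulerian circuit requires 0)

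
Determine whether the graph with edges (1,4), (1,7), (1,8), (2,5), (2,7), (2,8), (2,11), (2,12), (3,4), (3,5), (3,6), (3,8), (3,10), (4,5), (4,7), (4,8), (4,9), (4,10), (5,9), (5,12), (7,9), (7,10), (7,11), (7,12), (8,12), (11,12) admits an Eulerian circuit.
No (12 vertices have odd degree: {1, 2, 3, 4, 5, 6, 7, 8, 9, 10, 11, 12}; Eulerian circuit requires 0)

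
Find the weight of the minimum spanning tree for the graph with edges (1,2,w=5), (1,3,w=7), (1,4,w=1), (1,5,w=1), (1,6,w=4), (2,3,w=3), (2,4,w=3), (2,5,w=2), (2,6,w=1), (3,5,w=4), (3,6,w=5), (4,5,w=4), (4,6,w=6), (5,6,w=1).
7 (MST edges: (1,4,w=1), (1,5,w=1), (2,3,w=3), (2,6,w=1), (5,6,w=1); sum of weights 1 + 1 + 3 + 1 + 1 = 7)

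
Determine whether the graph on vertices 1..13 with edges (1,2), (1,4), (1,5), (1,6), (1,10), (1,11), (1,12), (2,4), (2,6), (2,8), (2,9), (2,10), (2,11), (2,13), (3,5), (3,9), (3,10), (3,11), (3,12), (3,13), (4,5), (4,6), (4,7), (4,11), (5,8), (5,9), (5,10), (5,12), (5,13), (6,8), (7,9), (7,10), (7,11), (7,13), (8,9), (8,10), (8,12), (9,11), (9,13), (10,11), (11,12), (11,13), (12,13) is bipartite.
No (odd cycle of length 3: 5 -> 1 -> 12 -> 5)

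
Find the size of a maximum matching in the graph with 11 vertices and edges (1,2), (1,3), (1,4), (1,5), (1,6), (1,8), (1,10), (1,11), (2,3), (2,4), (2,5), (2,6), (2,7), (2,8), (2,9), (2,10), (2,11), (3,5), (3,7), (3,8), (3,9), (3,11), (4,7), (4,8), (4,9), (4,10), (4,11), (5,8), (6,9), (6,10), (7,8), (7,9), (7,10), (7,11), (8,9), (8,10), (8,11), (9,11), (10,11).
5 (matching: (1,10), (2,6), (3,5), (7,9), (8,11); upper bound floor(n/2) = floor(11/2) = 5)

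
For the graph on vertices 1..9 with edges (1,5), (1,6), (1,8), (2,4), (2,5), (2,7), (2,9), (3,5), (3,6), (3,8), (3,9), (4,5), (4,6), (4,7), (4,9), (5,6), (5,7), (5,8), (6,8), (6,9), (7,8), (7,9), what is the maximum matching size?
4 (matching: (1,5), (2,7), (4,9), (6,8); upper bound floor(n/2) = floor(9/2) = 4)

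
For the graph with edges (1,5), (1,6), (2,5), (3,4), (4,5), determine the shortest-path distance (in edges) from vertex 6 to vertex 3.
4 (path: 6 -> 1 -> 5 -> 4 -> 3, 4 edges)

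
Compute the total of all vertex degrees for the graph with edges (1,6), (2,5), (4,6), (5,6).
8 (handshake: sum of degrees = 2|E| = 2 x 4 = 8)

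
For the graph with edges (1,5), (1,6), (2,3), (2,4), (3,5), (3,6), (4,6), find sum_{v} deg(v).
14 (handshake: sum of degrees = 2|E| = 2 x 7 = 14)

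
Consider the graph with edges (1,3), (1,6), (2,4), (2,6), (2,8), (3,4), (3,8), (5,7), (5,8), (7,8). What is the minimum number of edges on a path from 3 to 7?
2 (path: 3 -> 8 -> 7, 2 edges)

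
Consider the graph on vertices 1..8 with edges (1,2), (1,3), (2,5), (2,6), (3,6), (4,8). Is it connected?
No, it has 3 components: {1, 2, 3, 5, 6}, {4, 8}, {7}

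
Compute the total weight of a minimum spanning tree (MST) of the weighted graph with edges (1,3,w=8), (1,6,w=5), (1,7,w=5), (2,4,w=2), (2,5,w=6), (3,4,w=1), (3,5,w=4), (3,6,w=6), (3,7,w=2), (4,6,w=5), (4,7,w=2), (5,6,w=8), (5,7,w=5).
19 (MST edges: (1,6,w=5), (1,7,w=5), (2,4,w=2), (3,4,w=1), (3,5,w=4), (3,7,w=2); sum of weights 5 + 5 + 2 + 1 + 4 + 2 = 19)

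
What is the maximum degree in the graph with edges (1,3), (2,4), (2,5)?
2 (attained at vertex 2)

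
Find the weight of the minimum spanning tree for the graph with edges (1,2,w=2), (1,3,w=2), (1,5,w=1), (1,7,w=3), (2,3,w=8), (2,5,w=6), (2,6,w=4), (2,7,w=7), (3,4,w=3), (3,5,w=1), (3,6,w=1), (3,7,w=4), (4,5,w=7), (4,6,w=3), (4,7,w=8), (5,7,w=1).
9 (MST edges: (1,2,w=2), (1,5,w=1), (3,4,w=3), (3,5,w=1), (3,6,w=1), (5,7,w=1); sum of weights 2 + 1 + 3 + 1 + 1 + 1 = 9)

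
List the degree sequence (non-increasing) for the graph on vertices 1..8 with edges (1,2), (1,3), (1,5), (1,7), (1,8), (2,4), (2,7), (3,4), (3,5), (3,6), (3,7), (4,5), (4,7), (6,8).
[5, 5, 4, 4, 3, 3, 2, 2] (degrees: deg(1)=5, deg(2)=3, deg(3)=5, deg(4)=4, deg(5)=3, deg(6)=2, deg(7)=4, deg(8)=2)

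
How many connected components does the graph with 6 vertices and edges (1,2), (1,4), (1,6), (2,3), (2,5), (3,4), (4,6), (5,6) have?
1 (components: {1, 2, 3, 4, 5, 6})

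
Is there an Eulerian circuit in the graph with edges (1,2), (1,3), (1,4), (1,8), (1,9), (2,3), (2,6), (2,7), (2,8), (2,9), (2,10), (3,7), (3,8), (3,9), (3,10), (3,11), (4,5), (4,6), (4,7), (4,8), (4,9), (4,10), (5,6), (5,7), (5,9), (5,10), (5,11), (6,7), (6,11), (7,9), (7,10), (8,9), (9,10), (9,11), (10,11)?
No (10 vertices have odd degree: {1, 2, 3, 4, 6, 7, 8, 9, 10, 11}; Eulerian circuit requires 0)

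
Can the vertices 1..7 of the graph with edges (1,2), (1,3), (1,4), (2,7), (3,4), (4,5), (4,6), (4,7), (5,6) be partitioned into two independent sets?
No (odd cycle of length 3: 4 -> 1 -> 3 -> 4)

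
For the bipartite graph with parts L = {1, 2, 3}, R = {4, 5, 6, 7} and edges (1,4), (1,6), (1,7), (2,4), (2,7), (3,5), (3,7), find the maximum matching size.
3 (matching: (1,6), (2,7), (3,5); upper bound min(|L|,|R|) = min(3,4) = 3)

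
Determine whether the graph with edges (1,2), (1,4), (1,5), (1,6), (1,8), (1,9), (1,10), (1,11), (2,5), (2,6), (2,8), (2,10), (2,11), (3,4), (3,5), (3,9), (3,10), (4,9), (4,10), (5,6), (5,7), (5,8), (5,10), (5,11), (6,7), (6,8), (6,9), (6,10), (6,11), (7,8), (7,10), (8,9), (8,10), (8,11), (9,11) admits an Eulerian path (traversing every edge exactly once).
Yes — and in fact it has an Eulerian circuit (the graph is connected and all 11 vertices have even degree)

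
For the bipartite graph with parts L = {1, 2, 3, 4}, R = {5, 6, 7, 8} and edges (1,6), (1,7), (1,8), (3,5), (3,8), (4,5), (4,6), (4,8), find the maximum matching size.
3 (matching: (1,7), (3,8), (4,6); upper bound min(|L|,|R|) = min(4,4) = 4)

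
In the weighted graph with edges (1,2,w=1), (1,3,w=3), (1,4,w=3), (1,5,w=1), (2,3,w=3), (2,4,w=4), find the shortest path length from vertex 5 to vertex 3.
4 (path: 5 -> 1 -> 3; weights 1 + 3 = 4)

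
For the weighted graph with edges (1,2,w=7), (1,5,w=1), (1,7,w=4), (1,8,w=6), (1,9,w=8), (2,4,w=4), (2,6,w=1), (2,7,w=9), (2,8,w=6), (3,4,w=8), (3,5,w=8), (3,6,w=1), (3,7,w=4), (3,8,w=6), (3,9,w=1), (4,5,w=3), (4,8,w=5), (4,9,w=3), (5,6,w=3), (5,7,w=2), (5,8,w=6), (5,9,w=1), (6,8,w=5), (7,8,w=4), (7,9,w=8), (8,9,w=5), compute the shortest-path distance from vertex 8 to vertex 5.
6 (path: 8 -> 5; weights 6 = 6)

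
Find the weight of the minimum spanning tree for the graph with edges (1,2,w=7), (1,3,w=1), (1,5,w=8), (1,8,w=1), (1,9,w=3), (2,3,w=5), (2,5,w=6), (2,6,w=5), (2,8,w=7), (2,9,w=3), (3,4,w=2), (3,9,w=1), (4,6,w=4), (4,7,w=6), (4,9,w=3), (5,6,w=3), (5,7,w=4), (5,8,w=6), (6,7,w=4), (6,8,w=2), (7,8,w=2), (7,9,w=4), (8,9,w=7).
15 (MST edges: (1,3,w=1), (1,8,w=1), (2,9,w=3), (3,4,w=2), (3,9,w=1), (5,6,w=3), (6,8,w=2), (7,8,w=2); sum of weights 1 + 1 + 3 + 2 + 1 + 3 + 2 + 2 = 15)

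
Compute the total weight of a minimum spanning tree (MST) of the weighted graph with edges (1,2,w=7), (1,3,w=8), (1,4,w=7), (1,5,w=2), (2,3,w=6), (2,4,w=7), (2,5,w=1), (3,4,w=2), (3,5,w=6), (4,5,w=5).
10 (MST edges: (1,5,w=2), (2,5,w=1), (3,4,w=2), (4,5,w=5); sum of weights 2 + 1 + 2 + 5 = 10)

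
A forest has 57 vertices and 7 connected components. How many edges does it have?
50 (Each of the 7 component trees on V_i vertices has V_i - 1 edges; summing gives V - C = 57 - 7 = 50)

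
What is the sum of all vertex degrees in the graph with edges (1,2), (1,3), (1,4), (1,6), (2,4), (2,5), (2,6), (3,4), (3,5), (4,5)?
20 (handshake: sum of degrees = 2|E| = 2 x 10 = 20)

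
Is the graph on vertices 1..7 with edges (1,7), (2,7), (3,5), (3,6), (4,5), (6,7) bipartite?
Yes. Partition: {1, 2, 5, 6}, {3, 4, 7}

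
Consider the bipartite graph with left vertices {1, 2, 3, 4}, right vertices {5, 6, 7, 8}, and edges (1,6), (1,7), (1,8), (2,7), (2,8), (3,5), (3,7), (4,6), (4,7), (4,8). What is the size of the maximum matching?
4 (matching: (1,8), (2,7), (3,5), (4,6); upper bound min(|L|,|R|) = min(4,4) = 4)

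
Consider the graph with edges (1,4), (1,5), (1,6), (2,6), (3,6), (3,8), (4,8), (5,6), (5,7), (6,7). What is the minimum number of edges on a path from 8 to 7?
3 (path: 8 -> 3 -> 6 -> 7, 3 edges)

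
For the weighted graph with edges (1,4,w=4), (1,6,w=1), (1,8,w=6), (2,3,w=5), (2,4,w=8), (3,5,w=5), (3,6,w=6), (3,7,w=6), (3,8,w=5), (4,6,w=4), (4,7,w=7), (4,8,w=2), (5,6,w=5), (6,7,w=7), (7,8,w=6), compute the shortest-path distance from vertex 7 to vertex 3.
6 (path: 7 -> 3; weights 6 = 6)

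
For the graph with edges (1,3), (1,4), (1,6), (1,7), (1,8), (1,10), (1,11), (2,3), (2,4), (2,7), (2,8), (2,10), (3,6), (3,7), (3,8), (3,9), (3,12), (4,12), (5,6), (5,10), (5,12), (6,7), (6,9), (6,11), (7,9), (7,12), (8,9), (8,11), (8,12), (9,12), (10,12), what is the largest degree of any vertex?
7 (attained at vertices 1, 3, 12)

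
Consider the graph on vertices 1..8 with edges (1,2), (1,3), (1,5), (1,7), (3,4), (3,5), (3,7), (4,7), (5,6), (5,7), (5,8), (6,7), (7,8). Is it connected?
Yes (BFS from 1 visits [1, 2, 3, 5, 7, 4, 6, 8] — all 8 vertices reached)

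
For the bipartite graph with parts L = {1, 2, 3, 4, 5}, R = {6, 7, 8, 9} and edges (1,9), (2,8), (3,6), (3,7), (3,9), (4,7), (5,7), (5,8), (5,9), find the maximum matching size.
4 (matching: (1,9), (2,8), (3,6), (4,7); upper bound min(|L|,|R|) = min(5,4) = 4)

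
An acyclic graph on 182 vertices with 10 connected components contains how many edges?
172 (Each of the 10 component trees on V_i vertices has V_i - 1 edges; summing gives V - C = 182 - 10 = 172)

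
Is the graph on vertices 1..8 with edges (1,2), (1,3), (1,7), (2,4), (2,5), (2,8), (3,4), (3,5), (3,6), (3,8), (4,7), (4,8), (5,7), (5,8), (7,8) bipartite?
No (odd cycle of length 3: 4 -> 2 -> 8 -> 4)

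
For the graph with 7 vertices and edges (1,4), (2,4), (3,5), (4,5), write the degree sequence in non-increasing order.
[3, 2, 1, 1, 1, 0, 0] (degrees: deg(1)=1, deg(2)=1, deg(3)=1, deg(4)=3, deg(5)=2, deg(6)=0, deg(7)=0)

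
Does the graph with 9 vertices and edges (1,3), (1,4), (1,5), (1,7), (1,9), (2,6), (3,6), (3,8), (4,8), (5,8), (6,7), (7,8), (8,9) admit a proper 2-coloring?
Yes. Partition: {1, 6, 8}, {2, 3, 4, 5, 7, 9}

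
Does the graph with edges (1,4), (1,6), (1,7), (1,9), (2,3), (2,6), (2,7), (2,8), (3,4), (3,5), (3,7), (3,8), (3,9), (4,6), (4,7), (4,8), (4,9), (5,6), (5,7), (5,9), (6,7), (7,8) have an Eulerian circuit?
No (2 vertices have odd degree: {6, 7}; Eulerian circuit requires 0)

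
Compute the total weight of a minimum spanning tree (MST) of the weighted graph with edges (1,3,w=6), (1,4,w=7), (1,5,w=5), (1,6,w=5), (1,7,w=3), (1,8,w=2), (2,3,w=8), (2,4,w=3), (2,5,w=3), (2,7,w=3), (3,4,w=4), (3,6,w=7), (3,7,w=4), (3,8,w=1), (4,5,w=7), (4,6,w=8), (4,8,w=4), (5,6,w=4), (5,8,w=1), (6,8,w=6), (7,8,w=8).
17 (MST edges: (1,7,w=3), (1,8,w=2), (2,4,w=3), (2,5,w=3), (3,8,w=1), (5,6,w=4), (5,8,w=1); sum of weights 3 + 2 + 3 + 3 + 1 + 4 + 1 = 17)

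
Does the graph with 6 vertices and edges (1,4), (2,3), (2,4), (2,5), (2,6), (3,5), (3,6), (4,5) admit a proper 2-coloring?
No (odd cycle of length 3: 5 -> 4 -> 2 -> 5)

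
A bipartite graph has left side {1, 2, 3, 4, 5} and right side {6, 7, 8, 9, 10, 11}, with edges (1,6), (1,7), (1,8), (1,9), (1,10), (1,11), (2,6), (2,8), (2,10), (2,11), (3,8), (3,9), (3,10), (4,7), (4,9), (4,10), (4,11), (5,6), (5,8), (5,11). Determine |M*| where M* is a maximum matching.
5 (matching: (1,11), (2,10), (3,9), (4,7), (5,8); upper bound min(|L|,|R|) = min(5,6) = 5)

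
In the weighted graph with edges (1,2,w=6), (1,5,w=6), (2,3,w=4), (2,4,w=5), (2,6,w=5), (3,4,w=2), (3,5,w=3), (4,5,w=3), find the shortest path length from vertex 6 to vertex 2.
5 (path: 6 -> 2; weights 5 = 5)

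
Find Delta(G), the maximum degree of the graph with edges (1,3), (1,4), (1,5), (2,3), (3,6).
3 (attained at vertices 1, 3)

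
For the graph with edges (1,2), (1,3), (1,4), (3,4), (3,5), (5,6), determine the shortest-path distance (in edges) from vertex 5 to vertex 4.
2 (path: 5 -> 3 -> 4, 2 edges)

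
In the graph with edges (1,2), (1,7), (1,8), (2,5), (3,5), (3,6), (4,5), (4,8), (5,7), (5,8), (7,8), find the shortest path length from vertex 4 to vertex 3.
2 (path: 4 -> 5 -> 3, 2 edges)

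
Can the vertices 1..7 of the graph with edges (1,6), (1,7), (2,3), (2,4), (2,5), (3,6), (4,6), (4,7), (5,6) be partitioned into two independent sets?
Yes. Partition: {1, 3, 4, 5}, {2, 6, 7}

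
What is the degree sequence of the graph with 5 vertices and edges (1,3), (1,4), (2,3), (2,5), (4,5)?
[2, 2, 2, 2, 2] (degrees: deg(1)=2, deg(2)=2, deg(3)=2, deg(4)=2, deg(5)=2)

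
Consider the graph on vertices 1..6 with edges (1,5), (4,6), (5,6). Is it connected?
No, it has 3 components: {1, 4, 5, 6}, {2}, {3}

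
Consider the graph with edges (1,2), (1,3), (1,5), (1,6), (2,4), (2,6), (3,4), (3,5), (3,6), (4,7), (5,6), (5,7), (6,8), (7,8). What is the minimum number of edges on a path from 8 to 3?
2 (path: 8 -> 6 -> 3, 2 edges)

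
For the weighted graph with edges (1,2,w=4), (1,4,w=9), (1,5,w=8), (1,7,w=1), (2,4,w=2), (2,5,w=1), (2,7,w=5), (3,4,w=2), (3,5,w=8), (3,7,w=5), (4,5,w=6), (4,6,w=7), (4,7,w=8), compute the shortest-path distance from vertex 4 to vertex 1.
6 (path: 4 -> 2 -> 1; weights 2 + 4 = 6)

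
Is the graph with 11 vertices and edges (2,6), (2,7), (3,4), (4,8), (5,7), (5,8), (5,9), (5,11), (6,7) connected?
No, it has 3 components: {1}, {2, 3, 4, 5, 6, 7, 8, 9, 11}, {10}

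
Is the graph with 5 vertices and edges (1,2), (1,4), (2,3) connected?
No, it has 2 components: {1, 2, 3, 4}, {5}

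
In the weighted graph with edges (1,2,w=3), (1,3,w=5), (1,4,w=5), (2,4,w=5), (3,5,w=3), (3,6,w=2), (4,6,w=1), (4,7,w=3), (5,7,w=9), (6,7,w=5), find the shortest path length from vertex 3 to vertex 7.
6 (path: 3 -> 6 -> 4 -> 7; weights 2 + 1 + 3 = 6)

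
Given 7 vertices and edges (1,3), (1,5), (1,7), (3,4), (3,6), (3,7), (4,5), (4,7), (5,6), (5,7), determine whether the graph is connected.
No, it has 2 components: {1, 3, 4, 5, 6, 7}, {2}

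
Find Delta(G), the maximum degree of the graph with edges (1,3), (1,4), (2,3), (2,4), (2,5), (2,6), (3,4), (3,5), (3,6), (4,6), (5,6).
5 (attained at vertex 3)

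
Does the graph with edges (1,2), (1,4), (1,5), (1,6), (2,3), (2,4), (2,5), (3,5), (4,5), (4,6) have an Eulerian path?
Yes — and in fact it has an Eulerian circuit (the graph is connected and all 6 vertices have even degree)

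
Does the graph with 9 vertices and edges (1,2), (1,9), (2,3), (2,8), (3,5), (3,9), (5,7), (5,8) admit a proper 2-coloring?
Yes. Partition: {1, 3, 4, 6, 7, 8}, {2, 5, 9}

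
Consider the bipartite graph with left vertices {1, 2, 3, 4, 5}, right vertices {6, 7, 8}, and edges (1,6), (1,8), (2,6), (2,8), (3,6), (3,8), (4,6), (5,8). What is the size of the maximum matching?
2 (matching: (1,8), (2,6); upper bound min(|L|,|R|) = min(5,3) = 3)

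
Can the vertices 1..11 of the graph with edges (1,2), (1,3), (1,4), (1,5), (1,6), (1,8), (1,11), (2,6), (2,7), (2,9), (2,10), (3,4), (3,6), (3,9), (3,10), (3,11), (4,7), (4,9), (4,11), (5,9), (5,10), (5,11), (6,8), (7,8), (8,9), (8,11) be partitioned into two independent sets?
No (odd cycle of length 3: 6 -> 1 -> 3 -> 6)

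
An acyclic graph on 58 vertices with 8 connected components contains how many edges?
50 (Each of the 8 component trees on V_i vertices has V_i - 1 edges; summing gives V - C = 58 - 8 = 50)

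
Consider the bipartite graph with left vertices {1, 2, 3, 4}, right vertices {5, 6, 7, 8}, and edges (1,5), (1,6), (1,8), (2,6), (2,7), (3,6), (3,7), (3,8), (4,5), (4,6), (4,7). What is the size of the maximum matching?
4 (matching: (1,8), (2,7), (3,6), (4,5); upper bound min(|L|,|R|) = min(4,4) = 4)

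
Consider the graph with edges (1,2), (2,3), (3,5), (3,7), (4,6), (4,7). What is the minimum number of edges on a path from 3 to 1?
2 (path: 3 -> 2 -> 1, 2 edges)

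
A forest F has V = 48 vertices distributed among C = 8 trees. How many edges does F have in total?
40 (Each of the 8 component trees on V_i vertices has V_i - 1 edges; summing gives V - C = 48 - 8 = 40)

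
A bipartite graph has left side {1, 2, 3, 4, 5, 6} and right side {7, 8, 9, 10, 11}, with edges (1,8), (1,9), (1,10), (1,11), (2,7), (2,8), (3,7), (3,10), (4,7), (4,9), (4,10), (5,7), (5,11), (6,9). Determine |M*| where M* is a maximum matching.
5 (matching: (1,11), (2,8), (3,10), (4,9), (5,7); upper bound min(|L|,|R|) = min(6,5) = 5)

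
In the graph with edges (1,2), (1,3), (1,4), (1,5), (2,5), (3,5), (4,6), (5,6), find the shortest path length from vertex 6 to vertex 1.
2 (path: 6 -> 4 -> 1, 2 edges)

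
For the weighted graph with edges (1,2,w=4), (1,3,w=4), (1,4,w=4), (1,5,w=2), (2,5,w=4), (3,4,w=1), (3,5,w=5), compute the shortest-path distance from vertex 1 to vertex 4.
4 (path: 1 -> 4; weights 4 = 4)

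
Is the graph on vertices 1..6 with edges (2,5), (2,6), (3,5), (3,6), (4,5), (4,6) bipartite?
Yes. Partition: {1, 2, 3, 4}, {5, 6}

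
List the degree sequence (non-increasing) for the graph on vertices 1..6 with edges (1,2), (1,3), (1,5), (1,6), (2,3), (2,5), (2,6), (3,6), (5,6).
[4, 4, 4, 3, 3, 0] (degrees: deg(1)=4, deg(2)=4, deg(3)=3, deg(4)=0, deg(5)=3, deg(6)=4)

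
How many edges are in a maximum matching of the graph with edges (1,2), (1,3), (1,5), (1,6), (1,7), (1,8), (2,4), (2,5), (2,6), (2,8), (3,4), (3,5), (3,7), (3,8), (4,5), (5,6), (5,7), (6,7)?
4 (matching: (1,8), (2,6), (3,4), (5,7); upper bound floor(n/2) = floor(8/2) = 4)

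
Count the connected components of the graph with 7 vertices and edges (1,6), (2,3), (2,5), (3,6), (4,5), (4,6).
2 (components: {1, 2, 3, 4, 5, 6}, {7})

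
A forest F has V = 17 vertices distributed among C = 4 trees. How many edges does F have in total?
13 (Each of the 4 component trees on V_i vertices has V_i - 1 edges; summing gives V - C = 17 - 4 = 13)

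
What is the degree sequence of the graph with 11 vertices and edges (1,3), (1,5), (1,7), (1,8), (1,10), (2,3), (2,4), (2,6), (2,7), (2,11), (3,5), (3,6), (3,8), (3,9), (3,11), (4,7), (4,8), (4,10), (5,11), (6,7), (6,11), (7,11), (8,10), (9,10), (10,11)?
[7, 6, 5, 5, 5, 5, 4, 4, 4, 3, 2] (degrees: deg(1)=5, deg(2)=5, deg(3)=7, deg(4)=4, deg(5)=3, deg(6)=4, deg(7)=5, deg(8)=4, deg(9)=2, deg(10)=5, deg(11)=6)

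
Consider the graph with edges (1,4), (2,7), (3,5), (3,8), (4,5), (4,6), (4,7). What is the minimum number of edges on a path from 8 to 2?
5 (path: 8 -> 3 -> 5 -> 4 -> 7 -> 2, 5 edges)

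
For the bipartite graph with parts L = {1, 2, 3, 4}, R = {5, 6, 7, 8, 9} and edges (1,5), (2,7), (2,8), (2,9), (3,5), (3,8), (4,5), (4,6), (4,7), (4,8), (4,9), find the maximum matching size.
4 (matching: (1,5), (2,9), (3,8), (4,7); upper bound min(|L|,|R|) = min(4,5) = 4)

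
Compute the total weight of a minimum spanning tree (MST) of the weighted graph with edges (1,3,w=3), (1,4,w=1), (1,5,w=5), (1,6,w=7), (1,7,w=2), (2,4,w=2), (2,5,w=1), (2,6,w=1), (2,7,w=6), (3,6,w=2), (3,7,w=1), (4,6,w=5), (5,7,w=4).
8 (MST edges: (1,4,w=1), (1,7,w=2), (2,4,w=2), (2,5,w=1), (2,6,w=1), (3,7,w=1); sum of weights 1 + 2 + 2 + 1 + 1 + 1 = 8)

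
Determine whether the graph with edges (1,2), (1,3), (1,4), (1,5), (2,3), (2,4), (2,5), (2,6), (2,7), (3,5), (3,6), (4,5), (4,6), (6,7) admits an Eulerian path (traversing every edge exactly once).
Yes — and in fact it has an Eulerian circuit (the graph is connected and all 7 vertices have even degree)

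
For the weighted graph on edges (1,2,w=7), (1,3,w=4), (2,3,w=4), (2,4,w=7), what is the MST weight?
15 (MST edges: (1,3,w=4), (2,3,w=4), (2,4,w=7); sum of weights 4 + 4 + 7 = 15)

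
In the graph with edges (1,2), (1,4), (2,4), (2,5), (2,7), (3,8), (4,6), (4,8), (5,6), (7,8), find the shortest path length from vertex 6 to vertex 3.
3 (path: 6 -> 4 -> 8 -> 3, 3 edges)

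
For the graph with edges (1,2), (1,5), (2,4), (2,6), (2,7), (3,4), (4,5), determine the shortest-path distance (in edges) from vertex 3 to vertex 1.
3 (path: 3 -> 4 -> 5 -> 1, 3 edges)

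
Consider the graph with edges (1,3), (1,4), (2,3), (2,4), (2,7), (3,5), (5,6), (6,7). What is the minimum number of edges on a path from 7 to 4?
2 (path: 7 -> 2 -> 4, 2 edges)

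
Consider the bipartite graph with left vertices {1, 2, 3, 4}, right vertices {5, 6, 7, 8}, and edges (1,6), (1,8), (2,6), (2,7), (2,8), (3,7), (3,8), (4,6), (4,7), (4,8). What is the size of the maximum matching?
3 (matching: (1,8), (2,7), (4,6); upper bound min(|L|,|R|) = min(4,4) = 4)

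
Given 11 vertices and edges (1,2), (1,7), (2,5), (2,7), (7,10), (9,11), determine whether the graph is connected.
No, it has 6 components: {1, 2, 5, 7, 10}, {3}, {4}, {6}, {8}, {9, 11}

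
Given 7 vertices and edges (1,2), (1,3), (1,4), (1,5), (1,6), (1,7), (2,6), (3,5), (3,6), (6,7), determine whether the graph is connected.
Yes (BFS from 1 visits [1, 2, 3, 4, 5, 6, 7] — all 7 vertices reached)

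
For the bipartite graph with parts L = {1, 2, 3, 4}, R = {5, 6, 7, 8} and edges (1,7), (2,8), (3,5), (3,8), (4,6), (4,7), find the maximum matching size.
4 (matching: (1,7), (2,8), (3,5), (4,6); upper bound min(|L|,|R|) = min(4,4) = 4)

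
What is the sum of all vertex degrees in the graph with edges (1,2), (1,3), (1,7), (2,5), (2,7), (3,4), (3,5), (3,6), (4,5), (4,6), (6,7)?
22 (handshake: sum of degrees = 2|E| = 2 x 11 = 22)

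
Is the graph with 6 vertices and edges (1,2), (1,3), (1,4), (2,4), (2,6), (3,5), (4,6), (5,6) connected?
Yes (BFS from 1 visits [1, 2, 3, 4, 6, 5] — all 6 vertices reached)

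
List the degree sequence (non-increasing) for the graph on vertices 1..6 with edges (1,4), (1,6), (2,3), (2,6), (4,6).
[3, 2, 2, 2, 1, 0] (degrees: deg(1)=2, deg(2)=2, deg(3)=1, deg(4)=2, deg(5)=0, deg(6)=3)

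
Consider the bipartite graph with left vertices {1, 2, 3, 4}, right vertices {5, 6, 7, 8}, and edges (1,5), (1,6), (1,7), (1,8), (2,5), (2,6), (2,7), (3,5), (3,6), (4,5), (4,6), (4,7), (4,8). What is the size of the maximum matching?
4 (matching: (1,8), (2,7), (3,6), (4,5); upper bound min(|L|,|R|) = min(4,4) = 4)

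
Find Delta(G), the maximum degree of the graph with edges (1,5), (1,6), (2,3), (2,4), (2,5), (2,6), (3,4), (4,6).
4 (attained at vertex 2)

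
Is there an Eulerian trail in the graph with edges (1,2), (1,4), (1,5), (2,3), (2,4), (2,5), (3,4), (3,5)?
No (4 vertices have odd degree: {1, 3, 4, 5}; Eulerian path requires 0 or 2)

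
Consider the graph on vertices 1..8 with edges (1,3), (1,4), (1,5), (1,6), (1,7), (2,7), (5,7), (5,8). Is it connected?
Yes (BFS from 1 visits [1, 3, 4, 5, 6, 7, 8, 2] — all 8 vertices reached)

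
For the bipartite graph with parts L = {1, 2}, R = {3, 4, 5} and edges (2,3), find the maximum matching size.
1 (matching: (2,3); upper bound min(|L|,|R|) = min(2,3) = 2)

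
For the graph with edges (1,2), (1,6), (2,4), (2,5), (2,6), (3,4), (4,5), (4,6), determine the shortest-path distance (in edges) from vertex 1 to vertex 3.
3 (path: 1 -> 6 -> 4 -> 3, 3 edges)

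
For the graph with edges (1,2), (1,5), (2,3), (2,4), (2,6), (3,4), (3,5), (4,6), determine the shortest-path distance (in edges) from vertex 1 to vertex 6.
2 (path: 1 -> 2 -> 6, 2 edges)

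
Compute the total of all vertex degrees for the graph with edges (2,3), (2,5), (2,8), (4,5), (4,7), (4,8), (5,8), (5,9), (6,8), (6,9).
20 (handshake: sum of degrees = 2|E| = 2 x 10 = 20)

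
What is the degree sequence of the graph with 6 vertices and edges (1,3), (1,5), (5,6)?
[2, 2, 1, 1, 0, 0] (degrees: deg(1)=2, deg(2)=0, deg(3)=1, deg(4)=0, deg(5)=2, deg(6)=1)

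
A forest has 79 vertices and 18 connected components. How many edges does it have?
61 (Each of the 18 component trees on V_i vertices has V_i - 1 edges; summing gives V - C = 79 - 18 = 61)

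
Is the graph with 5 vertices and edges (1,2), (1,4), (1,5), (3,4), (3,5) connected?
Yes (BFS from 1 visits [1, 2, 4, 5, 3] — all 5 vertices reached)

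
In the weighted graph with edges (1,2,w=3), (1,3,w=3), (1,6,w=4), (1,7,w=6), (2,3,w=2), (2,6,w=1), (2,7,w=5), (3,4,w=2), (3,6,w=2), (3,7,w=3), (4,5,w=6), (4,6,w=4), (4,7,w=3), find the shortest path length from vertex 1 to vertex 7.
6 (path: 1 -> 7; weights 6 = 6)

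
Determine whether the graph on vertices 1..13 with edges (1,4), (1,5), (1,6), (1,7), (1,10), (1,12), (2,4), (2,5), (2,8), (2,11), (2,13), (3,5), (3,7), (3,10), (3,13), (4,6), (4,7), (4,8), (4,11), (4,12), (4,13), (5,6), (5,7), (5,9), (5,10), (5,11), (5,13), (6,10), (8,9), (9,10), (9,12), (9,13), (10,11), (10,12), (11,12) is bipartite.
No (odd cycle of length 3: 5 -> 1 -> 6 -> 5)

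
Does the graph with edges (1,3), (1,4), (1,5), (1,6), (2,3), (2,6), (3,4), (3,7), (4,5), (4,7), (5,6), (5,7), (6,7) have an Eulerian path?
Yes — and in fact it has an Eulerian circuit (the graph is connected and all 7 vertices have even degree)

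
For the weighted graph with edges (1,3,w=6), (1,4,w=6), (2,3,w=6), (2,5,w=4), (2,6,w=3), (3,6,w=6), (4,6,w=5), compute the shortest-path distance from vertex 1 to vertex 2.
12 (path: 1 -> 3 -> 2; weights 6 + 6 = 12)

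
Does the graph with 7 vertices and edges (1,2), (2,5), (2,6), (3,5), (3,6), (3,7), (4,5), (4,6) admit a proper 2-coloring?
Yes. Partition: {1, 5, 6, 7}, {2, 3, 4}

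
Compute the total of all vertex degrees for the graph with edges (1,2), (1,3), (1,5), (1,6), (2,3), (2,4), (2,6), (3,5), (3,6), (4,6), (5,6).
22 (handshake: sum of degrees = 2|E| = 2 x 11 = 22)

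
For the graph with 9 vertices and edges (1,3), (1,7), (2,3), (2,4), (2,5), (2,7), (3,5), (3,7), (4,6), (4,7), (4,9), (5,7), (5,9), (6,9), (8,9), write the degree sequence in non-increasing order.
[5, 4, 4, 4, 4, 4, 2, 2, 1] (degrees: deg(1)=2, deg(2)=4, deg(3)=4, deg(4)=4, deg(5)=4, deg(6)=2, deg(7)=5, deg(8)=1, deg(9)=4)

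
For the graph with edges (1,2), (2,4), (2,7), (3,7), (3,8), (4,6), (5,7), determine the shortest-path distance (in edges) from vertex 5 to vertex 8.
3 (path: 5 -> 7 -> 3 -> 8, 3 edges)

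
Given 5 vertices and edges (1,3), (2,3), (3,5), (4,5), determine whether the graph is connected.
Yes (BFS from 1 visits [1, 3, 2, 5, 4] — all 5 vertices reached)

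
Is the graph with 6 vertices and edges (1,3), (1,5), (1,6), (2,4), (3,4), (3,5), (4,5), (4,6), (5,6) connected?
Yes (BFS from 1 visits [1, 3, 5, 6, 4, 2] — all 6 vertices reached)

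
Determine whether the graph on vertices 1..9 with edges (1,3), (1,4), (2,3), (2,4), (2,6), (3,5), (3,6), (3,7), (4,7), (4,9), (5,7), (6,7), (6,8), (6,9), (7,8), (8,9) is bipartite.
No (odd cycle of length 3: 6 -> 3 -> 7 -> 6)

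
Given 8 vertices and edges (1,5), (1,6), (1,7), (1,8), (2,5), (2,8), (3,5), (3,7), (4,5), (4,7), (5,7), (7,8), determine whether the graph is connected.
Yes (BFS from 1 visits [1, 5, 6, 7, 8, 2, 3, 4] — all 8 vertices reached)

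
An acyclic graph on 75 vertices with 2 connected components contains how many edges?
73 (Each of the 2 component trees on V_i vertices has V_i - 1 edges; summing gives V - C = 75 - 2 = 73)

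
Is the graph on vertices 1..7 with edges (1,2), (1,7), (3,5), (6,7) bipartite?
Yes. Partition: {1, 3, 4, 6}, {2, 5, 7}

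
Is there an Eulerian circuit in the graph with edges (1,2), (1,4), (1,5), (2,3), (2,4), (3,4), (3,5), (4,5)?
No (4 vertices have odd degree: {1, 2, 3, 5}; Eulerian circuit requires 0)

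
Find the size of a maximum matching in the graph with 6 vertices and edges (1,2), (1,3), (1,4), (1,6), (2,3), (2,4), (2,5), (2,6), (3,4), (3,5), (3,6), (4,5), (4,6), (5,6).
3 (matching: (1,3), (2,5), (4,6); upper bound floor(n/2) = floor(6/2) = 3)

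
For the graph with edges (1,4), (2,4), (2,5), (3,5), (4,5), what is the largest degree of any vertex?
3 (attained at vertices 4, 5)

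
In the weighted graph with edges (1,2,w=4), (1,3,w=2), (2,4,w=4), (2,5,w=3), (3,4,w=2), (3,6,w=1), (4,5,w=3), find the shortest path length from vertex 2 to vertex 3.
6 (path: 2 -> 4 -> 3; weights 4 + 2 = 6)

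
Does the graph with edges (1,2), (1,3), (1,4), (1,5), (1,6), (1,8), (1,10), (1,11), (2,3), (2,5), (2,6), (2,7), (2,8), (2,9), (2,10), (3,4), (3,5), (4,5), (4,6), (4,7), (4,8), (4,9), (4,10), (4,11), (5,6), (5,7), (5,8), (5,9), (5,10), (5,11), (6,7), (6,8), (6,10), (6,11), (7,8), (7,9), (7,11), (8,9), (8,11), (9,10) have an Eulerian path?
Yes (the graph is connected and exactly 2 vertices have odd degree: {4, 7}; any Eulerian path must start and end at those)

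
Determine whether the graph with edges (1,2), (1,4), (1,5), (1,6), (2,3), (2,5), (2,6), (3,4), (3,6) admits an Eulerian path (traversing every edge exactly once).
Yes (the graph is connected and exactly 2 vertices have odd degree: {3, 6}; any Eulerian path must start and end at those)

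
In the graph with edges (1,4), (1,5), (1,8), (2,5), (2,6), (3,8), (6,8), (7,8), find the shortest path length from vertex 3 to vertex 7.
2 (path: 3 -> 8 -> 7, 2 edges)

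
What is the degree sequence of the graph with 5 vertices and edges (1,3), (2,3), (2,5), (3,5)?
[3, 2, 2, 1, 0] (degrees: deg(1)=1, deg(2)=2, deg(3)=3, deg(4)=0, deg(5)=2)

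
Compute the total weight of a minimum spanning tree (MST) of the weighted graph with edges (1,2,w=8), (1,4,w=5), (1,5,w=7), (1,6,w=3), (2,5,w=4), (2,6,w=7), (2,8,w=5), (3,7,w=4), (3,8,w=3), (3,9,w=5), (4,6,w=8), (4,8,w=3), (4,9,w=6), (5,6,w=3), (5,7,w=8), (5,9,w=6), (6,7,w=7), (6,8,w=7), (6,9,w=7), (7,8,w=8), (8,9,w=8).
30 (MST edges: (1,4,w=5), (1,6,w=3), (2,5,w=4), (3,7,w=4), (3,8,w=3), (3,9,w=5), (4,8,w=3), (5,6,w=3); sum of weights 5 + 3 + 4 + 4 + 3 + 5 + 3 + 3 = 30)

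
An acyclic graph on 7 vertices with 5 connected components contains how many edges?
2 (Each of the 5 component trees on V_i vertices has V_i - 1 edges; summing gives V - C = 7 - 5 = 2)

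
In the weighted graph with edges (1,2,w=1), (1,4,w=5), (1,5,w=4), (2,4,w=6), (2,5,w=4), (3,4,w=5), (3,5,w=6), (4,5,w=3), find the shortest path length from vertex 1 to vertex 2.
1 (path: 1 -> 2; weights 1 = 1)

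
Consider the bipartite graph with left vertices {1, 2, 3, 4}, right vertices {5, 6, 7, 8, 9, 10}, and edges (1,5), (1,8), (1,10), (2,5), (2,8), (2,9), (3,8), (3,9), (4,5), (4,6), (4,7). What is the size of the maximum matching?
4 (matching: (1,10), (2,9), (3,8), (4,7); upper bound min(|L|,|R|) = min(4,6) = 4)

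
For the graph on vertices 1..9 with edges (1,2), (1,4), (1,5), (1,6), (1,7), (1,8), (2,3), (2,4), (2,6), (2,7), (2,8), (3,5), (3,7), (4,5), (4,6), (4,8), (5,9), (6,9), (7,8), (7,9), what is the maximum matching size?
4 (matching: (2,6), (3,5), (4,8), (7,9); upper bound floor(n/2) = floor(9/2) = 4)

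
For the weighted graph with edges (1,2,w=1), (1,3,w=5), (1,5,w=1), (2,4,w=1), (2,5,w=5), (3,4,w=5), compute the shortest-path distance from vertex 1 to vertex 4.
2 (path: 1 -> 2 -> 4; weights 1 + 1 = 2)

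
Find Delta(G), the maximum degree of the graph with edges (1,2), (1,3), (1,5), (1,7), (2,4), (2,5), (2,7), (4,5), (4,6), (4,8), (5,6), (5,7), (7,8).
5 (attained at vertex 5)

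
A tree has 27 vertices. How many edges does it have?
26 (A tree on V vertices has V - 1 edges, so 27 - 1 = 26)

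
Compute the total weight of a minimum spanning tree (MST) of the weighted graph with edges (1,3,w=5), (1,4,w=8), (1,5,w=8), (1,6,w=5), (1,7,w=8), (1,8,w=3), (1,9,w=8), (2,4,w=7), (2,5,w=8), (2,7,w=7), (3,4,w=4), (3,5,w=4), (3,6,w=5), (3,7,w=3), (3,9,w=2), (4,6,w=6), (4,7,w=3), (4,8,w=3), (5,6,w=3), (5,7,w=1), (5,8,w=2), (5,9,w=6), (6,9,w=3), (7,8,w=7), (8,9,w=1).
22 (MST edges: (1,8,w=3), (2,7,w=7), (3,9,w=2), (4,7,w=3), (5,6,w=3), (5,7,w=1), (5,8,w=2), (8,9,w=1); sum of weights 3 + 7 + 2 + 3 + 3 + 1 + 2 + 1 = 22)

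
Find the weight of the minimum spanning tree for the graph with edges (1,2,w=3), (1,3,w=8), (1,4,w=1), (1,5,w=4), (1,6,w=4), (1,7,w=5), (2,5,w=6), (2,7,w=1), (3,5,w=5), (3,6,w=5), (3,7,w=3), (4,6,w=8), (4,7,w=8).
16 (MST edges: (1,2,w=3), (1,4,w=1), (1,5,w=4), (1,6,w=4), (2,7,w=1), (3,7,w=3); sum of weights 3 + 1 + 4 + 4 + 1 + 3 = 16)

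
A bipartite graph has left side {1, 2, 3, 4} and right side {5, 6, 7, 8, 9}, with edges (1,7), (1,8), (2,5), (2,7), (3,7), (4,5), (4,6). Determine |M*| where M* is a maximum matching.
4 (matching: (1,8), (2,5), (3,7), (4,6); upper bound min(|L|,|R|) = min(4,5) = 4)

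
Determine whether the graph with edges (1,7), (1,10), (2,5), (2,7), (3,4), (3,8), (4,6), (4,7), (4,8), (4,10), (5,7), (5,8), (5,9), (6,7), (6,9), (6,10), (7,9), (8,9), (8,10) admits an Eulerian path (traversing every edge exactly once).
Yes (the graph is connected and exactly 2 vertices have odd degree: {4, 8}; any Eulerian path must start and end at those)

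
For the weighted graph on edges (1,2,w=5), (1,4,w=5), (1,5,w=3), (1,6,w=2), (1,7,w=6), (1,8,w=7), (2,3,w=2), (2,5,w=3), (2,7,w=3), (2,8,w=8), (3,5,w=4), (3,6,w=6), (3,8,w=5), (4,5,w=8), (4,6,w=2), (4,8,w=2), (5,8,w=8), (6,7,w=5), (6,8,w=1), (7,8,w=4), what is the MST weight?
16 (MST edges: (1,5,w=3), (1,6,w=2), (2,3,w=2), (2,5,w=3), (2,7,w=3), (4,6,w=2), (6,8,w=1); sum of weights 3 + 2 + 2 + 3 + 3 + 2 + 1 = 16)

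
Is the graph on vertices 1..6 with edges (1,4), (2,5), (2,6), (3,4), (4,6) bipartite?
Yes. Partition: {1, 3, 5, 6}, {2, 4}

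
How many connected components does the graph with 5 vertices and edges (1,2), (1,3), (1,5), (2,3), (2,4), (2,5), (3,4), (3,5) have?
1 (components: {1, 2, 3, 4, 5})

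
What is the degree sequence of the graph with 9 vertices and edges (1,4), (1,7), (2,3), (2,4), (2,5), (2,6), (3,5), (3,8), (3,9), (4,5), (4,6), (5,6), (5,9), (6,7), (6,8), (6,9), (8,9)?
[6, 5, 4, 4, 4, 4, 3, 2, 2] (degrees: deg(1)=2, deg(2)=4, deg(3)=4, deg(4)=4, deg(5)=5, deg(6)=6, deg(7)=2, deg(8)=3, deg(9)=4)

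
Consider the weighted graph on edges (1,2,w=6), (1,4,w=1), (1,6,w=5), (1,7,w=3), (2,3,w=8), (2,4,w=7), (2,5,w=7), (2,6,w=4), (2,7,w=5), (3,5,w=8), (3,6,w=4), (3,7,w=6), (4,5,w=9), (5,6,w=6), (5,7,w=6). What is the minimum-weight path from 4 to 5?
9 (path: 4 -> 5; weights 9 = 9)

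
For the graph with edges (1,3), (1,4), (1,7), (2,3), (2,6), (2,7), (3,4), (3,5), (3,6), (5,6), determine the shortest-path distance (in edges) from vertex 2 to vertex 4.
2 (path: 2 -> 3 -> 4, 2 edges)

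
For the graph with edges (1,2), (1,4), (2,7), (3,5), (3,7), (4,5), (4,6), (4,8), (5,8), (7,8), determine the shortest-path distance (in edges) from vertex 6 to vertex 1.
2 (path: 6 -> 4 -> 1, 2 edges)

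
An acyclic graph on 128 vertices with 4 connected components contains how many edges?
124 (Each of the 4 component trees on V_i vertices has V_i - 1 edges; summing gives V - C = 128 - 4 = 124)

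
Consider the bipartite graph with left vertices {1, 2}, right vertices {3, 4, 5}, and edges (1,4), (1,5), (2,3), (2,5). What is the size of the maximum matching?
2 (matching: (1,4), (2,5); upper bound min(|L|,|R|) = min(2,3) = 2)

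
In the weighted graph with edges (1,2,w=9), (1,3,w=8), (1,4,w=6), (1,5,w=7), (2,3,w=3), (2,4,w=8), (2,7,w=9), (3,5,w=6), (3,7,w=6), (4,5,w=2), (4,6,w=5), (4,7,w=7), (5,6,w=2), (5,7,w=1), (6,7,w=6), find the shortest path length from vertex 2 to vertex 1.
9 (path: 2 -> 1; weights 9 = 9)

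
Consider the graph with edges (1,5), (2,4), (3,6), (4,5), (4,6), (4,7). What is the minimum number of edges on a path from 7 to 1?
3 (path: 7 -> 4 -> 5 -> 1, 3 edges)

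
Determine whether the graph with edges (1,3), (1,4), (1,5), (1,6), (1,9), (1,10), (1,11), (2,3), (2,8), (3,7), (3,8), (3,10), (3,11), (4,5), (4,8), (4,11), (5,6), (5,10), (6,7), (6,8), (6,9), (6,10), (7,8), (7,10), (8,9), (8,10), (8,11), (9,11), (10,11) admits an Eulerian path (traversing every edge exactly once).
Yes (the graph is connected and exactly 2 vertices have odd degree: {1, 10}; any Eulerian path must start and end at those)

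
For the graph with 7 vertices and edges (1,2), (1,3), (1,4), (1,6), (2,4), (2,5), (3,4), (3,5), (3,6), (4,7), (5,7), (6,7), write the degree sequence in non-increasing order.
[4, 4, 4, 3, 3, 3, 3] (degrees: deg(1)=4, deg(2)=3, deg(3)=4, deg(4)=4, deg(5)=3, deg(6)=3, deg(7)=3)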